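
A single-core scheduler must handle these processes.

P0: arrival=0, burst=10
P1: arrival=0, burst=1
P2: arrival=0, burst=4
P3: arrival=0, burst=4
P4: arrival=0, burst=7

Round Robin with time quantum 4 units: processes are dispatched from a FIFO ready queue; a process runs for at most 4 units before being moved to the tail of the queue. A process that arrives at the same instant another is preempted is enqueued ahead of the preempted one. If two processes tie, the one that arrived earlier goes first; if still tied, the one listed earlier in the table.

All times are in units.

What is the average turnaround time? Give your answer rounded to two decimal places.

Timeline: | P0 0-4 | P1 4-5 | P2 5-9 | P3 9-13 | P4 13-17 | P0 17-21 | P4 21-24 | P0 24-26 |
Completion: P0=26  P1=5  P2=9  P3=13  P4=24
Turnaround (C−A): P0=26  P1=5  P2=9  P3=13  P4=24
Turnaround times: P0=26, P1=5, P2=9, P3=13, P4=24
Average turnaround = (26+5+9+13+24) / 5 = 77/5 = 15.40

15.40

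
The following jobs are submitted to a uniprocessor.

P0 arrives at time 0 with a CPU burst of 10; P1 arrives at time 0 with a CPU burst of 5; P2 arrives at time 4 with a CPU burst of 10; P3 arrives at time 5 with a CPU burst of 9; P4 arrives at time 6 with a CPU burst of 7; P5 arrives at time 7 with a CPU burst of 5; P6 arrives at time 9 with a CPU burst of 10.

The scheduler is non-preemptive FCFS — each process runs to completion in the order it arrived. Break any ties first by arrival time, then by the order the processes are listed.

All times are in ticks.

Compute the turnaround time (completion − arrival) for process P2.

Gantt: | P0 0-10 | P1 10-15 | P2 15-25 | P3 25-34 | P4 34-41 | P5 41-46 | P6 46-56 |
Completion: P0=10  P1=15  P2=25  P3=34  P4=41  P5=46  P6=56
Turnaround (C−A): P0=10  P1=15  P2=21  P3=29  P4=35  P5=39  P6=47
Turnaround(P2) = completion − arrival = 25 − 4 = 21

21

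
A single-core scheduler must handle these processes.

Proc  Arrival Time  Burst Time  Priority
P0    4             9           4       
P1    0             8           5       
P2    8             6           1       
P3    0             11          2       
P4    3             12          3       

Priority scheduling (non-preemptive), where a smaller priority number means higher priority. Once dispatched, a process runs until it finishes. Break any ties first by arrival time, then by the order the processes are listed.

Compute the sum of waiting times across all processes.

80

Schedule: | P3 0-11 | P2 11-17 | P4 17-29 | P0 29-38 | P1 38-46 |
Completion: P0=38  P1=46  P2=17  P3=11  P4=29
Waiting = turnaround − burst: P0=25, P1=38, P2=3, P3=0, P4=14
Total waiting = 25 + 38 + 3 + 0 + 14 = 80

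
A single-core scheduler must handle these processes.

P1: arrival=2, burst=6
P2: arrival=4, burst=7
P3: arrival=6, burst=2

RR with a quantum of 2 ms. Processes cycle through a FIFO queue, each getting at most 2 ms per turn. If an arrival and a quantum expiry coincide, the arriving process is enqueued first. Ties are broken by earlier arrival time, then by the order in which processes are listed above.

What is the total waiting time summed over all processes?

Schedule: | idle 0-2 | P1 2-4 | P2 4-6 | P1 6-8 | P3 8-10 | P2 10-12 | P1 12-14 | P2 14-17 |
Completion: P1=14  P2=17  P3=10
Waiting = turnaround − burst: P1=6, P2=6, P3=2
Total waiting = 6 + 6 + 2 = 14

14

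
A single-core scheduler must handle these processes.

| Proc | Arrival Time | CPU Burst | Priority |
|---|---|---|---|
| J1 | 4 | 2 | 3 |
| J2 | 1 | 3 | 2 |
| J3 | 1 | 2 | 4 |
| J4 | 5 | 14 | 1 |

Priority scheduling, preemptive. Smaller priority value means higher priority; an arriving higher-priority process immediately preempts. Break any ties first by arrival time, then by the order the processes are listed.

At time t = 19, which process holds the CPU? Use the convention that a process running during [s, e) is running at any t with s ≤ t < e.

J1

Timeline: | idle 0-1 | J2 1-4 | J1 4-5 | J4 5-19 | J1 19-20 | J3 20-22 |
Completion: J1=20  J2=4  J3=22  J4=19
Turnaround (C−A): J1=16  J2=3  J3=21  J4=14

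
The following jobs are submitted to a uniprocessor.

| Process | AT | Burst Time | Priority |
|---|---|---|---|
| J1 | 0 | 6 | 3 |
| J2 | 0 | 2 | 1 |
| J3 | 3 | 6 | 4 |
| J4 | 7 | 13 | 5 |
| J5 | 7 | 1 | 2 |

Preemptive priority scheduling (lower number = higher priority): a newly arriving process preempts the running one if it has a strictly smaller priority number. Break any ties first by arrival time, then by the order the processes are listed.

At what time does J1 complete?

9

Timeline: | J2 0-2 | J1 2-7 | J5 7-8 | J1 8-9 | J3 9-15 | J4 15-28 |
Completion: J1=9  J2=2  J3=15  J4=28  J5=8
Turnaround (C−A): J1=9  J2=2  J3=12  J4=21  J5=1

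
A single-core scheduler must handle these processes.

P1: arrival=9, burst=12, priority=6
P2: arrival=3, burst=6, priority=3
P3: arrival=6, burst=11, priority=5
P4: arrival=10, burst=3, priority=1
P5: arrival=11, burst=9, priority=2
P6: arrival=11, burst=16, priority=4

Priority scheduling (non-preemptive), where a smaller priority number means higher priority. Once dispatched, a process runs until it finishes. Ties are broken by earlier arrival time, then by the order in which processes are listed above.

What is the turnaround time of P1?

Schedule: | idle 0-3 | P2 3-9 | P3 9-20 | P4 20-23 | P5 23-32 | P6 32-48 | P1 48-60 |
Completion: P1=60  P2=9  P3=20  P4=23  P5=32  P6=48
Turnaround(P1) = completion − arrival = 60 − 9 = 51

51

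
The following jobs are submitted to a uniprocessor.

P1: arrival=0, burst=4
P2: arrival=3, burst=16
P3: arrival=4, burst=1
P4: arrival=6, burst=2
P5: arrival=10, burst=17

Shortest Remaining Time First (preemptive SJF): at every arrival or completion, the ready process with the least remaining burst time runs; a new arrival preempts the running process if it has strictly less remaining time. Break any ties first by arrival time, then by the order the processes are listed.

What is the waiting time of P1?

Timeline: | P1 0-4 | P3 4-5 | P2 5-6 | P4 6-8 | P2 8-23 | P5 23-40 |
Completion: P1=4  P2=23  P3=5  P4=8  P5=40
Waiting(P1) = turnaround − burst = 4 − 4 = 0

0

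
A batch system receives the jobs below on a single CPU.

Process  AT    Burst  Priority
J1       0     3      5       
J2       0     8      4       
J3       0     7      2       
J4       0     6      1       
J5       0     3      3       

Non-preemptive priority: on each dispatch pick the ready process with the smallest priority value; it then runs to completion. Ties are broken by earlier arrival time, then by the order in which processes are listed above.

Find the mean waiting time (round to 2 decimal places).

11.80

Schedule: | J4 0-6 | J3 6-13 | J5 13-16 | J2 16-24 | J1 24-27 |
Completion: J1=27  J2=24  J3=13  J4=6  J5=16
Waiting times: J1=24, J2=16, J3=6, J4=0, J5=13
Average waiting = (24+16+6+0+13) / 5 = 59/5 = 11.80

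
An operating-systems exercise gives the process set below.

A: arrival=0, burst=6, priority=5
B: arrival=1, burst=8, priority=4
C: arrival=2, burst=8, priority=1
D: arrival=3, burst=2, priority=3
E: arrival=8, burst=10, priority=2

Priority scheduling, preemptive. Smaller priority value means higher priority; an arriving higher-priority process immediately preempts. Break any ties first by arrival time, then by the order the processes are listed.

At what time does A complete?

Schedule: | A 0-1 | B 1-2 | C 2-10 | E 10-20 | D 20-22 | B 22-29 | A 29-34 |
Completion: A=34  B=29  C=10  D=22  E=20
Turnaround (C−A): A=34  B=28  C=8  D=19  E=12

34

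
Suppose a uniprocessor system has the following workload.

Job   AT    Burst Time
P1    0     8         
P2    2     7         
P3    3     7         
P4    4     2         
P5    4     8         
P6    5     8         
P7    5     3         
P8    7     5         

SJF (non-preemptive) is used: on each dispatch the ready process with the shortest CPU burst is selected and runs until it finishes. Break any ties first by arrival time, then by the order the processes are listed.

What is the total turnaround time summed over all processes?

164

Schedule: | P1 0-8 | P4 8-10 | P7 10-13 | P8 13-18 | P2 18-25 | P3 25-32 | P5 32-40 | P6 40-48 |
Completion: P1=8  P2=25  P3=32  P4=10  P5=40  P6=48  P7=13  P8=18
Turnaround (C−A): P1=8  P2=23  P3=29  P4=6  P5=36  P6=43  P7=8  P8=11
Turnaround = completion − arrival: P1=8, P2=23, P3=29, P4=6, P5=36, P6=43, P7=8, P8=11
Total turnaround = 8 + 23 + 29 + 6 + 36 + 43 + 8 + 11 = 164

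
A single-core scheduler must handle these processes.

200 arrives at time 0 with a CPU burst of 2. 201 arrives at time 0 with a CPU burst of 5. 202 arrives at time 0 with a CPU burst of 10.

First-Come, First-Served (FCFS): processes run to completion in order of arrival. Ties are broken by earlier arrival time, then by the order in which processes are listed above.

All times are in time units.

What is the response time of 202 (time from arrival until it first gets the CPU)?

Timeline: | 200 0-2 | 201 2-7 | 202 7-17 |
Completion: 200=2  201=7  202=17
Turnaround (C−A): 200=2  201=7  202=17
Response(202) = first start − arrival = 7 − 0 = 7

7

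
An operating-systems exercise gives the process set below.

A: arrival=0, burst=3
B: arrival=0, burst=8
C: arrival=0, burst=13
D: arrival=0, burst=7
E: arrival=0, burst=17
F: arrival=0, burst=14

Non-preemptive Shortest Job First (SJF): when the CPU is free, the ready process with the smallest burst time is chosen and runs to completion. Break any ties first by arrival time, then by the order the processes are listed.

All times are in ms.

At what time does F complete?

45

Timeline: | A 0-3 | D 3-10 | B 10-18 | C 18-31 | F 31-45 | E 45-62 |
Completion: A=3  B=18  C=31  D=10  E=62  F=45
Turnaround (C−A): A=3  B=18  C=31  D=10  E=62  F=45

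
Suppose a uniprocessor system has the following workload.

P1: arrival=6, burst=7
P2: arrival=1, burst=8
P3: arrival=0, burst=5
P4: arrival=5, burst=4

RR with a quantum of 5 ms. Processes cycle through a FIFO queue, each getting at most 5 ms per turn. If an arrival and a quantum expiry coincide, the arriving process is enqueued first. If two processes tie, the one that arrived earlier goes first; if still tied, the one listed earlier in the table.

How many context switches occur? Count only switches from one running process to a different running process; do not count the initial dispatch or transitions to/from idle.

Gantt: | P3 0-5 | P2 5-10 | P4 10-14 | P1 14-19 | P2 19-22 | P1 22-24 |
Completion: P1=24  P2=22  P3=5  P4=14

5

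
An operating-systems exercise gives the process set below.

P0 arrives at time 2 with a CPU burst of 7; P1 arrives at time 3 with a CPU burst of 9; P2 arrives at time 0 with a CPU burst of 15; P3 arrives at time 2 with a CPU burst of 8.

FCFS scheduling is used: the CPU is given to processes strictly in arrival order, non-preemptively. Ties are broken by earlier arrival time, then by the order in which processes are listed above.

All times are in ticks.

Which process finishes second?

P0

Gantt: | P2 0-15 | P0 15-22 | P3 22-30 | P1 30-39 |
Completion: P0=22  P1=39  P2=15  P3=30
Finish order: P2 → P0 → P3 → P1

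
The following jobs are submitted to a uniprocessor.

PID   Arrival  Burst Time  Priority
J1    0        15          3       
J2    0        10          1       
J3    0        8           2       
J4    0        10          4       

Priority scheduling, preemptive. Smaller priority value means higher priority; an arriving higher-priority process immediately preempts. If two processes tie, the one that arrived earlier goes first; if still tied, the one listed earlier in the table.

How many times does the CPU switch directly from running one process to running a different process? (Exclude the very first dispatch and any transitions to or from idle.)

Timeline: | J2 0-10 | J3 10-18 | J1 18-33 | J4 33-43 |
Completion: J1=33  J2=10  J3=18  J4=43

3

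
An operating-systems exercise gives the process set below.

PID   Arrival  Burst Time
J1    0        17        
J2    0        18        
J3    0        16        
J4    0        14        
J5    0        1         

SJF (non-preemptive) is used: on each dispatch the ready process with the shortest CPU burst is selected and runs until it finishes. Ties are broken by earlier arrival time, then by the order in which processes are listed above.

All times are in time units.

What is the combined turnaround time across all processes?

161

Schedule: | J5 0-1 | J4 1-15 | J3 15-31 | J1 31-48 | J2 48-66 |
Completion: J1=48  J2=66  J3=31  J4=15  J5=1
Turnaround (C−A): J1=48  J2=66  J3=31  J4=15  J5=1
Turnaround = completion − arrival: J1=48, J2=66, J3=31, J4=15, J5=1
Total turnaround = 48 + 66 + 31 + 15 + 1 = 161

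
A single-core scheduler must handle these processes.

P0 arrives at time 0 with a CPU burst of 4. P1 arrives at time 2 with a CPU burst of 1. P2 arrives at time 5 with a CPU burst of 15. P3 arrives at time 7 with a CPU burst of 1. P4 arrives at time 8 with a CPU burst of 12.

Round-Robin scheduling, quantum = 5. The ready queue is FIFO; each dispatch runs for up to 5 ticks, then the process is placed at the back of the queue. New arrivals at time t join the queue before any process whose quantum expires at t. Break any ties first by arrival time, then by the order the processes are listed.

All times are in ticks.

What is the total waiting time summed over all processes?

29

Schedule: | P0 0-4 | P1 4-5 | P2 5-10 | P3 10-11 | P4 11-16 | P2 16-21 | P4 21-26 | P2 26-31 | P4 31-33 |
Completion: P0=4  P1=5  P2=31  P3=11  P4=33
Turnaround (C−A): P0=4  P1=3  P2=26  P3=4  P4=25
Waiting = turnaround − burst: P0=0, P1=2, P2=11, P3=3, P4=13
Total waiting = 0 + 2 + 11 + 3 + 13 = 29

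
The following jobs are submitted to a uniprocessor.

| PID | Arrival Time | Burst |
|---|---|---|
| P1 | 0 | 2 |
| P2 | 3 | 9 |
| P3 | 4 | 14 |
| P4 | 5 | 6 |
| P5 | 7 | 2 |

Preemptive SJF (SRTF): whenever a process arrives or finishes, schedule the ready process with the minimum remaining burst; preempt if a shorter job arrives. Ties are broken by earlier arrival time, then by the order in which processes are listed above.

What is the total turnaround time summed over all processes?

Schedule: | P1 0-2 | idle 2-3 | P2 3-5 | P4 5-7 | P5 7-9 | P4 9-13 | P2 13-20 | P3 20-34 |
Completion: P1=2  P2=20  P3=34  P4=13  P5=9
Turnaround (C−A): P1=2  P2=17  P3=30  P4=8  P5=2
Turnaround = completion − arrival: P1=2, P2=17, P3=30, P4=8, P5=2
Total turnaround = 2 + 17 + 30 + 8 + 2 = 59

59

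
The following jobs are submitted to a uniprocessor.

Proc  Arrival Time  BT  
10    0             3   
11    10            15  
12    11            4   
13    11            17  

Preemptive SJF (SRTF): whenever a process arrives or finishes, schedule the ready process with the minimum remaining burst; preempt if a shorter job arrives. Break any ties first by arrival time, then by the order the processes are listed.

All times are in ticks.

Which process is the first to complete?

Timeline: | 10 0-3 | idle 3-10 | 11 10-11 | 12 11-15 | 11 15-29 | 13 29-46 |
Completion: 10=3  11=29  12=15  13=46
Turnaround (C−A): 10=3  11=19  12=4  13=35
Finish order: 10 → 12 → 11 → 13

10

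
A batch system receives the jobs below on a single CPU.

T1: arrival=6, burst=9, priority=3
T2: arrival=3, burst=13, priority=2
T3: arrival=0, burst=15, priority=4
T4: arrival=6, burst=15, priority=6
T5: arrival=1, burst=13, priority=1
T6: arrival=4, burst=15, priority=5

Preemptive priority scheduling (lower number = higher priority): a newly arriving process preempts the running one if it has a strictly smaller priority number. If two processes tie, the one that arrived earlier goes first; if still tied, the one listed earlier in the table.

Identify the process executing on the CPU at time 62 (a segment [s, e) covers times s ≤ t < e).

T6

Timeline: | T3 0-1 | T5 1-14 | T2 14-27 | T1 27-36 | T3 36-50 | T6 50-65 | T4 65-80 |
Completion: T1=36  T2=27  T3=50  T4=80  T5=14  T6=65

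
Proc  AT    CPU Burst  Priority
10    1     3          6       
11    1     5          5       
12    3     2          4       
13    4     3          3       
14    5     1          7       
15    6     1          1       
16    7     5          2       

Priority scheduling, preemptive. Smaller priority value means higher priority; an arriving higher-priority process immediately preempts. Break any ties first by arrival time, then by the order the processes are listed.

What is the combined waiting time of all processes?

Gantt: | idle 0-1 | 11 1-3 | 12 3-4 | 13 4-6 | 15 6-7 | 16 7-12 | 13 12-13 | 12 13-14 | 11 14-17 | 10 17-20 | 14 20-21 |
Completion: 10=20  11=17  12=14  13=13  14=21  15=7  16=12
Turnaround (C−A): 10=19  11=16  12=11  13=9  14=16  15=1  16=5
Waiting = turnaround − burst: 10=16, 11=11, 12=9, 13=6, 14=15, 15=0, 16=0
Total waiting = 16 + 11 + 9 + 6 + 15 + 0 + 0 = 57

57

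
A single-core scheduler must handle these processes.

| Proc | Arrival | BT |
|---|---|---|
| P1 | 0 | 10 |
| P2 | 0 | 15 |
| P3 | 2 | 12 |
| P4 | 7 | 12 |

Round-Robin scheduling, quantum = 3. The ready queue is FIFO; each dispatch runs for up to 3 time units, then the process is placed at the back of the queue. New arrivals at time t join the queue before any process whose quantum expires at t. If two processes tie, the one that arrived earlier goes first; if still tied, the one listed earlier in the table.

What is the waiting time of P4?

Timeline: | P1 0-3 | P2 3-6 | P3 6-9 | P1 9-12 | P2 12-15 | P4 15-18 | P3 18-21 | P1 21-24 | P2 24-27 | P4 27-30 | P3 30-33 | P1 33-34 | P2 34-37 | P4 37-40 | P3 40-43 | P2 43-46 | P4 46-49 |
Completion: P1=34  P2=46  P3=43  P4=49
Waiting(P4) = turnaround − burst = 42 − 12 = 30

30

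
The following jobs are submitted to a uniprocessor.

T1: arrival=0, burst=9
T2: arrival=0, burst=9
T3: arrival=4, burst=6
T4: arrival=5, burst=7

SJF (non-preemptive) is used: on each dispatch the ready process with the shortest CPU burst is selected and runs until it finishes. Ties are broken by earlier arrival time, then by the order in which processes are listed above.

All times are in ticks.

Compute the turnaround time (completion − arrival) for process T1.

9

Timeline: | T1 0-9 | T3 9-15 | T4 15-22 | T2 22-31 |
Completion: T1=9  T2=31  T3=15  T4=22
Turnaround(T1) = completion − arrival = 9 − 0 = 9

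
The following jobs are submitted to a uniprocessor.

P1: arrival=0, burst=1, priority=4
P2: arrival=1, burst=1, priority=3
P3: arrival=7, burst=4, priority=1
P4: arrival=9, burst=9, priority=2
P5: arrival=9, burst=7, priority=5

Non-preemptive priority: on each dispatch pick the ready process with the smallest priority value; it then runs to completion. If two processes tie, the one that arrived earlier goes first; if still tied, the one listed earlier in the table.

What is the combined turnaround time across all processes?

Schedule: | P1 0-1 | P2 1-2 | idle 2-7 | P3 7-11 | P4 11-20 | P5 20-27 |
Completion: P1=1  P2=2  P3=11  P4=20  P5=27
Turnaround (C−A): P1=1  P2=1  P3=4  P4=11  P5=18
Turnaround = completion − arrival: P1=1, P2=1, P3=4, P4=11, P5=18
Total turnaround = 1 + 1 + 4 + 11 + 18 = 35

35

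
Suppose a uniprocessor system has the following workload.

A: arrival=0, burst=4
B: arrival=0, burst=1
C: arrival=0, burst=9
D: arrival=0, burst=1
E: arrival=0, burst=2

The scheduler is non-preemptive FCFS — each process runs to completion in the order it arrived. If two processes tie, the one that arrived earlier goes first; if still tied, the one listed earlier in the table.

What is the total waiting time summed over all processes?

38

Timeline: | A 0-4 | B 4-5 | C 5-14 | D 14-15 | E 15-17 |
Completion: A=4  B=5  C=14  D=15  E=17
Waiting = turnaround − burst: A=0, B=4, C=5, D=14, E=15
Total waiting = 0 + 4 + 5 + 14 + 15 = 38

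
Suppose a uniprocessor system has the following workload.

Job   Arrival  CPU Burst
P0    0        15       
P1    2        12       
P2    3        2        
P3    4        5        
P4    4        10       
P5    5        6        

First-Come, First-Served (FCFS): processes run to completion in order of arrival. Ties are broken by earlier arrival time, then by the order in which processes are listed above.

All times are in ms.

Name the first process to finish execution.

P0

Gantt: | P0 0-15 | P1 15-27 | P2 27-29 | P3 29-34 | P4 34-44 | P5 44-50 |
Completion: P0=15  P1=27  P2=29  P3=34  P4=44  P5=50
Turnaround (C−A): P0=15  P1=25  P2=26  P3=30  P4=40  P5=45
Finish order: P0 → P1 → P2 → P3 → P4 → P5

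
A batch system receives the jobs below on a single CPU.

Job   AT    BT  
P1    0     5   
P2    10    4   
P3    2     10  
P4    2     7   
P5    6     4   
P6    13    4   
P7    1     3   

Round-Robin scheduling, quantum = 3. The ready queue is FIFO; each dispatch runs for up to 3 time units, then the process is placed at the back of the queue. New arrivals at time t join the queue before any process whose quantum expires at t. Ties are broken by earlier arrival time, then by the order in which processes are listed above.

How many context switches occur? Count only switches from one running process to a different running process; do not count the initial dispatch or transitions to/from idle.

15

Timeline: | P1 0-3 | P7 3-6 | P3 6-9 | P4 9-12 | P1 12-14 | P5 14-17 | P3 17-20 | P2 20-23 | P4 23-26 | P6 26-29 | P5 29-30 | P3 30-33 | P2 33-34 | P4 34-35 | P6 35-36 | P3 36-37 |
Completion: P1=14  P2=34  P3=37  P4=35  P5=30  P6=36  P7=6
Turnaround (C−A): P1=14  P2=24  P3=35  P4=33  P5=24  P6=23  P7=5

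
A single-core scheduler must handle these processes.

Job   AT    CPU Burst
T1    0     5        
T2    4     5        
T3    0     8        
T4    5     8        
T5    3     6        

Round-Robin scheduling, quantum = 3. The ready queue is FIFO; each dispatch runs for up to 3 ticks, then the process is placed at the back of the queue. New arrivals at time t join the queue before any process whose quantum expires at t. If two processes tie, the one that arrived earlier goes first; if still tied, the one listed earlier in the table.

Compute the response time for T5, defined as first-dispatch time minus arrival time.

3

Timeline: | T1 0-3 | T3 3-6 | T5 6-9 | T1 9-11 | T2 11-14 | T4 14-17 | T3 17-20 | T5 20-23 | T2 23-25 | T4 25-28 | T3 28-30 | T4 30-32 |
Completion: T1=11  T2=25  T3=30  T4=32  T5=23
Response(T5) = first start − arrival = 6 − 3 = 3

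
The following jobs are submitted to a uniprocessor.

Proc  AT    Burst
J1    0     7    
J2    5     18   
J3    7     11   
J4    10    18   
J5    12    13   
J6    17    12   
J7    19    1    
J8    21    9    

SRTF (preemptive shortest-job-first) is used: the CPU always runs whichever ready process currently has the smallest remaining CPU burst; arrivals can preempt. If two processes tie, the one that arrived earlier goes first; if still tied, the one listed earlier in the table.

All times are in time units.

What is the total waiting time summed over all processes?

Gantt: | J1 0-7 | J3 7-18 | J6 18-19 | J7 19-20 | J6 20-21 | J8 21-30 | J6 30-40 | J5 40-53 | J2 53-71 | J4 71-89 |
Completion: J1=7  J2=71  J3=18  J4=89  J5=53  J6=40  J7=20  J8=30
Turnaround (C−A): J1=7  J2=66  J3=11  J4=79  J5=41  J6=23  J7=1  J8=9
Waiting = turnaround − burst: J1=0, J2=48, J3=0, J4=61, J5=28, J6=11, J7=0, J8=0
Total waiting = 0 + 48 + 0 + 61 + 28 + 11 + 0 + 0 = 148

148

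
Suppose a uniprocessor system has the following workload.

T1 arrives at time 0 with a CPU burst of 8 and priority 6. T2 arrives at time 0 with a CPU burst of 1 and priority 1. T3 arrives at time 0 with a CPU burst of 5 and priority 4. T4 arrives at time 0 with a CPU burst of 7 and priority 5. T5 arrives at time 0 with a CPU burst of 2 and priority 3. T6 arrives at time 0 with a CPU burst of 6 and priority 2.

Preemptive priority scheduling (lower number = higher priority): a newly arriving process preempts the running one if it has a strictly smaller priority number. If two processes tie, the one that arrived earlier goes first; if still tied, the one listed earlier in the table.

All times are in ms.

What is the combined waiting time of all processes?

52

Timeline: | T2 0-1 | T6 1-7 | T5 7-9 | T3 9-14 | T4 14-21 | T1 21-29 |
Completion: T1=29  T2=1  T3=14  T4=21  T5=9  T6=7
Turnaround (C−A): T1=29  T2=1  T3=14  T4=21  T5=9  T6=7
Waiting = turnaround − burst: T1=21, T2=0, T3=9, T4=14, T5=7, T6=1
Total waiting = 21 + 0 + 9 + 14 + 7 + 1 = 52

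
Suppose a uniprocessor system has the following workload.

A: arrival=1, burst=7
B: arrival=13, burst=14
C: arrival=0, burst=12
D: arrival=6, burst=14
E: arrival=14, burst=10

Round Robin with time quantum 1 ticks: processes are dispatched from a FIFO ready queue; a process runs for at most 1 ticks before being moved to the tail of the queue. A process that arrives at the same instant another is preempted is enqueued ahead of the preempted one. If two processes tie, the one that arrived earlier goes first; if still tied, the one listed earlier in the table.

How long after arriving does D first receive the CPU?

Gantt: | C 0-1 | A 1-2 | C 2-3 | A 3-4 | C 4-5 | A 5-6 | C 6-7 | D 7-8 | A 8-9 | C 9-10 | D 10-11 | A 11-12 | C 12-13 | D 13-14 | A 14-15 | B 15-16 | C 16-17 | E 17-18 | D 18-19 | A 19-20 | B 20-21 | C 21-22 | E 22-23 | D 23-24 | B 24-25 | C 25-26 | E 26-27 | D 27-28 | B 28-29 | C 29-30 | E 30-31 | D 31-32 | B 32-33 | C 33-34 | E 34-35 | D 35-36 | B 36-37 | C 37-38 | E 38-39 | D 39-40 | B 40-41 | E 41-42 | D 42-43 | B 43-44 | E 44-45 | D 45-46 | B 46-47 | E 47-48 | D 48-49 | B 49-50 | E 50-51 | D 51-52 | B 52-53 | D 53-54 | B 54-57 |
Completion: A=20  B=57  C=38  D=54  E=51
Response(D) = first start − arrival = 7 − 6 = 1

1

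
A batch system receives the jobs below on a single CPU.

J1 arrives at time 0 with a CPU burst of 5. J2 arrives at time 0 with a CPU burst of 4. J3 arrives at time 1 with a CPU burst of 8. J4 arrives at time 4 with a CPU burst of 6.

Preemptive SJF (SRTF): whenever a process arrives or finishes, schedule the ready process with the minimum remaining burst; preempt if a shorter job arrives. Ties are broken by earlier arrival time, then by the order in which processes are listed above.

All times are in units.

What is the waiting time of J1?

Gantt: | J2 0-4 | J1 4-9 | J4 9-15 | J3 15-23 |
Completion: J1=9  J2=4  J3=23  J4=15
Turnaround (C−A): J1=9  J2=4  J3=22  J4=11
Waiting(J1) = turnaround − burst = 9 − 5 = 4

4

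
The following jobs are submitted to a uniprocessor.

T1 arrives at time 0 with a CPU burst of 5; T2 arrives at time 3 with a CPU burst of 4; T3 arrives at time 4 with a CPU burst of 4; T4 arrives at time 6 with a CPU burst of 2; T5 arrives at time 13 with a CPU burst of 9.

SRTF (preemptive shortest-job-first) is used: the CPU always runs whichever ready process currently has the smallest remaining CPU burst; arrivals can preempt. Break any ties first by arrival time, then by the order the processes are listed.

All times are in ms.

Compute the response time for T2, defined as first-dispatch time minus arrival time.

2

Schedule: | T1 0-5 | T2 5-6 | T4 6-8 | T2 8-11 | T3 11-15 | T5 15-24 |
Completion: T1=5  T2=11  T3=15  T4=8  T5=24
Response(T2) = first start − arrival = 5 − 3 = 2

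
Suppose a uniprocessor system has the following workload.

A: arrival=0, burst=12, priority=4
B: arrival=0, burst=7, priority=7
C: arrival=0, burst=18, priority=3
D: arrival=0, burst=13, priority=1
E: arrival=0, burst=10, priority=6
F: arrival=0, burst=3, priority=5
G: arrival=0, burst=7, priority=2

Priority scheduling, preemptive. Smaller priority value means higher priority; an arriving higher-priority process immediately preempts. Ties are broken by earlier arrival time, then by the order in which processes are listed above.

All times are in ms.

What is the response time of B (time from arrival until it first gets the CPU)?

63

Timeline: | D 0-13 | G 13-20 | C 20-38 | A 38-50 | F 50-53 | E 53-63 | B 63-70 |
Completion: A=50  B=70  C=38  D=13  E=63  F=53  G=20
Response(B) = first start − arrival = 63 − 0 = 63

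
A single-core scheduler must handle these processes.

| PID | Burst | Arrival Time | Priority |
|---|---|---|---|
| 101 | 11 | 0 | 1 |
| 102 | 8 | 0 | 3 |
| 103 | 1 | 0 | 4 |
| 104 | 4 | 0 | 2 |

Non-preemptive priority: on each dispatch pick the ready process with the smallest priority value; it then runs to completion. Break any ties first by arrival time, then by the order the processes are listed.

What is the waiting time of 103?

Schedule: | 101 0-11 | 104 11-15 | 102 15-23 | 103 23-24 |
Completion: 101=11  102=23  103=24  104=15
Turnaround (C−A): 101=11  102=23  103=24  104=15
Waiting(103) = turnaround − burst = 24 − 1 = 23

23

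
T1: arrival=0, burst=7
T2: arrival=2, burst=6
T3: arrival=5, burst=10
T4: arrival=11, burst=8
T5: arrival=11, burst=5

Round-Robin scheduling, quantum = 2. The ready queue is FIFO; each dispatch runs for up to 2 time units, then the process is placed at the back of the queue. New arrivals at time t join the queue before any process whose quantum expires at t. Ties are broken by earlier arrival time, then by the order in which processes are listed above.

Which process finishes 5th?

T4

Gantt: | T1 0-2 | T2 2-4 | T1 4-6 | T2 6-8 | T3 8-10 | T1 10-12 | T2 12-14 | T3 14-16 | T4 16-18 | T5 18-20 | T1 20-21 | T3 21-23 | T4 23-25 | T5 25-27 | T3 27-29 | T4 29-31 | T5 31-32 | T3 32-34 | T4 34-36 |
Completion: T1=21  T2=14  T3=34  T4=36  T5=32
Finish order: T2 → T1 → T5 → T3 → T4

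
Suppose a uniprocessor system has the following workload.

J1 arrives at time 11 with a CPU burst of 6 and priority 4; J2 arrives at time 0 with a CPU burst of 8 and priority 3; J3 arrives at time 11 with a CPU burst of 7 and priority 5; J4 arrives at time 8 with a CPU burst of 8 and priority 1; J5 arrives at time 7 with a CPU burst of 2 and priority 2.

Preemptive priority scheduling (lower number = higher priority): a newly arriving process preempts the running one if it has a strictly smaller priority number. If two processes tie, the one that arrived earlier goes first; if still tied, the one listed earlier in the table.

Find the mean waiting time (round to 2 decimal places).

Schedule: | J2 0-7 | J5 7-8 | J4 8-16 | J5 16-17 | J2 17-18 | J1 18-24 | J3 24-31 |
Completion: J1=24  J2=18  J3=31  J4=16  J5=17
Turnaround (C−A): J1=13  J2=18  J3=20  J4=8  J5=10
Waiting times: J1=7, J2=10, J3=13, J4=0, J5=8
Average waiting = (7+10+13+0+8) / 5 = 38/5 = 7.60

7.60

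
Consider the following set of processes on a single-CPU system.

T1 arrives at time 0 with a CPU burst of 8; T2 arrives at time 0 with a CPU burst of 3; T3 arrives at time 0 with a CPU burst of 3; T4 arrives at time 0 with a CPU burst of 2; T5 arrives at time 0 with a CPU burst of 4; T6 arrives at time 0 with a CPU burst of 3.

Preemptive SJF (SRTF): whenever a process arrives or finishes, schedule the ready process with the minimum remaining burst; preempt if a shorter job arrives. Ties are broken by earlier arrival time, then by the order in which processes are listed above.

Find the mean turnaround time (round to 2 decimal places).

10.67

Schedule: | T4 0-2 | T2 2-5 | T3 5-8 | T6 8-11 | T5 11-15 | T1 15-23 |
Completion: T1=23  T2=5  T3=8  T4=2  T5=15  T6=11
Turnaround times: T1=23, T2=5, T3=8, T4=2, T5=15, T6=11
Average turnaround = (23+5+8+2+15+11) / 6 = 64/6 = 10.67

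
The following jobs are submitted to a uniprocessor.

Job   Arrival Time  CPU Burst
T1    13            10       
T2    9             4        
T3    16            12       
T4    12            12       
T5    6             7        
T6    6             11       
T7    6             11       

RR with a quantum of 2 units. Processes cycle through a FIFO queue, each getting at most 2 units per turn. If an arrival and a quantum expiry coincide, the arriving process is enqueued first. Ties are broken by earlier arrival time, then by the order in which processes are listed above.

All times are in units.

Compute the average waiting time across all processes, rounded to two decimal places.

38.86

Gantt: | idle 0-6 | T5 6-8 | T6 8-10 | T7 10-12 | T5 12-14 | T2 14-16 | T6 16-18 | T4 18-20 | T7 20-22 | T1 22-24 | T5 24-26 | T3 26-28 | T2 28-30 | T6 30-32 | T4 32-34 | T7 34-36 | T1 36-38 | T5 38-39 | T3 39-41 | T6 41-43 | T4 43-45 | T7 45-47 | T1 47-49 | T3 49-51 | T6 51-53 | T4 53-55 | T7 55-57 | T1 57-59 | T3 59-61 | T6 61-62 | T4 62-64 | T7 64-65 | T1 65-67 | T3 67-69 | T4 69-71 | T3 71-73 |
Completion: T1=67  T2=30  T3=73  T4=71  T5=39  T6=62  T7=65
Turnaround (C−A): T1=54  T2=21  T3=57  T4=59  T5=33  T6=56  T7=59
Waiting times: T1=44, T2=17, T3=45, T4=47, T5=26, T6=45, T7=48
Average waiting = (44+17+45+47+26+45+48) / 7 = 272/7 = 38.86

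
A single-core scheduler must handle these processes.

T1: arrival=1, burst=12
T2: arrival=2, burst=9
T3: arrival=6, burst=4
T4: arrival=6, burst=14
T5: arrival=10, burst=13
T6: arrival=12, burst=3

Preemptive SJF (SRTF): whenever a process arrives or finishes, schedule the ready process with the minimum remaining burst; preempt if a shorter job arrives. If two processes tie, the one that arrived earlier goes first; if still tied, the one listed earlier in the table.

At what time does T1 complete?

29

Gantt: | idle 0-1 | T1 1-2 | T2 2-6 | T3 6-10 | T2 10-15 | T6 15-18 | T1 18-29 | T5 29-42 | T4 42-56 |
Completion: T1=29  T2=15  T3=10  T4=56  T5=42  T6=18
Turnaround (C−A): T1=28  T2=13  T3=4  T4=50  T5=32  T6=6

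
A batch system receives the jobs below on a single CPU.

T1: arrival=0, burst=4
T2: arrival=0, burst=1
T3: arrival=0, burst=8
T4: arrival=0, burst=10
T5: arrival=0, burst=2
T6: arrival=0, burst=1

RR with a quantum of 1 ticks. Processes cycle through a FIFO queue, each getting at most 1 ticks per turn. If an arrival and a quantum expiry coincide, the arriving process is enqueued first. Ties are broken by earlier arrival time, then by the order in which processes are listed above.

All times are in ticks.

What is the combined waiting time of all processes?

Timeline: | T1 0-1 | T2 1-2 | T3 2-3 | T4 3-4 | T5 4-5 | T6 5-6 | T1 6-7 | T3 7-8 | T4 8-9 | T5 9-10 | T1 10-11 | T3 11-12 | T4 12-13 | T1 13-14 | T3 14-15 | T4 15-16 | T3 16-17 | T4 17-18 | T3 18-19 | T4 19-20 | T3 20-21 | T4 21-22 | T3 22-23 | T4 23-26 |
Completion: T1=14  T2=2  T3=23  T4=26  T5=10  T6=6
Turnaround (C−A): T1=14  T2=2  T3=23  T4=26  T5=10  T6=6
Waiting = turnaround − burst: T1=10, T2=1, T3=15, T4=16, T5=8, T6=5
Total waiting = 10 + 1 + 15 + 16 + 8 + 5 = 55

55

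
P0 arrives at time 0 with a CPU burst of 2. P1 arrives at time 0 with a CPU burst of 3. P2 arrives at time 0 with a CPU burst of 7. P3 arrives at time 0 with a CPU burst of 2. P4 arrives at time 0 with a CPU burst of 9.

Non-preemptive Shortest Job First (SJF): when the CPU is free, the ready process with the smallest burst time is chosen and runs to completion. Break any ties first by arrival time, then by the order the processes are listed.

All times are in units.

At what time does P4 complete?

23

Schedule: | P0 0-2 | P3 2-4 | P1 4-7 | P2 7-14 | P4 14-23 |
Completion: P0=2  P1=7  P2=14  P3=4  P4=23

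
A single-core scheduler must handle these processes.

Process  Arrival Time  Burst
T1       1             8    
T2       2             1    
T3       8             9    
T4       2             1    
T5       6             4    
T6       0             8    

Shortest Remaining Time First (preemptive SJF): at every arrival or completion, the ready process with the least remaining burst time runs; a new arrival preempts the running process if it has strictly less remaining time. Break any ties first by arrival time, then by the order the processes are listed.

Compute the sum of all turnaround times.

Gantt: | T6 0-2 | T2 2-3 | T4 3-4 | T6 4-10 | T5 10-14 | T1 14-22 | T3 22-31 |
Completion: T1=22  T2=3  T3=31  T4=4  T5=14  T6=10
Turnaround = completion − arrival: T1=21, T2=1, T3=23, T4=2, T5=8, T6=10
Total turnaround = 21 + 1 + 23 + 2 + 8 + 10 = 65

65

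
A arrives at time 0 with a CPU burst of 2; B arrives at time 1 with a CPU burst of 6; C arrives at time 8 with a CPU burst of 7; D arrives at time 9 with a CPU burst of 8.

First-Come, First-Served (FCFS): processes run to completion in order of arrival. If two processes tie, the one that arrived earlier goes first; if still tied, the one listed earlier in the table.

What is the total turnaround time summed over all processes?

30

Schedule: | A 0-2 | B 2-8 | C 8-15 | D 15-23 |
Completion: A=2  B=8  C=15  D=23
Turnaround (C−A): A=2  B=7  C=7  D=14
Turnaround = completion − arrival: A=2, B=7, C=7, D=14
Total turnaround = 2 + 7 + 7 + 14 = 30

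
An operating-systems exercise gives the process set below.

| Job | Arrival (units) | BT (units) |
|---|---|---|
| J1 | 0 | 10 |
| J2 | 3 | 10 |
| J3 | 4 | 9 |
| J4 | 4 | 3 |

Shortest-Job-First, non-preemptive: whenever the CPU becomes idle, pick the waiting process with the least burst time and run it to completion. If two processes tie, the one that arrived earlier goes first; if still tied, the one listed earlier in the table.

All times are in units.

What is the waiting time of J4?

6

Schedule: | J1 0-10 | J4 10-13 | J3 13-22 | J2 22-32 |
Completion: J1=10  J2=32  J3=22  J4=13
Waiting(J4) = turnaround − burst = 9 − 3 = 6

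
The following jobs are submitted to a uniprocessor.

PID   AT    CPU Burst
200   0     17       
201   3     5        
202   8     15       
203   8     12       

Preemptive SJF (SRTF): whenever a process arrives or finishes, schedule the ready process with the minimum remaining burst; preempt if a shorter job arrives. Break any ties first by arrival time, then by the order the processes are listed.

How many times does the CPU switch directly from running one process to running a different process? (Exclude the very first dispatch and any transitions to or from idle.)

Schedule: | 200 0-3 | 201 3-8 | 203 8-20 | 200 20-34 | 202 34-49 |
Completion: 200=34  201=8  202=49  203=20
Turnaround (C−A): 200=34  201=5  202=41  203=12

4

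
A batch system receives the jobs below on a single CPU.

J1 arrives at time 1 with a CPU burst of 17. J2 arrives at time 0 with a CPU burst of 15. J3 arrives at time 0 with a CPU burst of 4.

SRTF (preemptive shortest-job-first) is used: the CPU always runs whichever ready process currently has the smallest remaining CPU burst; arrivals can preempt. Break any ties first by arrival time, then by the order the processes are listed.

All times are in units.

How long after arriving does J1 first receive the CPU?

18

Timeline: | J3 0-4 | J2 4-19 | J1 19-36 |
Completion: J1=36  J2=19  J3=4
Turnaround (C−A): J1=35  J2=19  J3=4
Response(J1) = first start − arrival = 19 − 1 = 18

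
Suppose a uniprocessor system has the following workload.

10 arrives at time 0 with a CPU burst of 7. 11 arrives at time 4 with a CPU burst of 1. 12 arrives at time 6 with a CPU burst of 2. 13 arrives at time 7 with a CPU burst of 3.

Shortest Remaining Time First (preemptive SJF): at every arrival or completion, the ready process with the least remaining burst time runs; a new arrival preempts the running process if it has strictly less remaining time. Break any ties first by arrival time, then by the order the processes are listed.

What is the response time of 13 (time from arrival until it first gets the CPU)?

Timeline: | 10 0-4 | 11 4-5 | 10 5-8 | 12 8-10 | 13 10-13 |
Completion: 10=8  11=5  12=10  13=13
Turnaround (C−A): 10=8  11=1  12=4  13=6
Response(13) = first start − arrival = 10 − 7 = 3

3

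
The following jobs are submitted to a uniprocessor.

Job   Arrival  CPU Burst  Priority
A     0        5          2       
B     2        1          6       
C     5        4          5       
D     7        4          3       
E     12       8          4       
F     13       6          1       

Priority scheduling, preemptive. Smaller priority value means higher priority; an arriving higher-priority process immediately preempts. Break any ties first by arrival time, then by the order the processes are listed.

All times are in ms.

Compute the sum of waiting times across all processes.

Schedule: | A 0-5 | C 5-7 | D 7-11 | C 11-12 | E 12-13 | F 13-19 | E 19-26 | C 26-27 | B 27-28 |
Completion: A=5  B=28  C=27  D=11  E=26  F=19
Waiting = turnaround − burst: A=0, B=25, C=18, D=0, E=6, F=0
Total waiting = 0 + 25 + 18 + 0 + 6 + 0 = 49

49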